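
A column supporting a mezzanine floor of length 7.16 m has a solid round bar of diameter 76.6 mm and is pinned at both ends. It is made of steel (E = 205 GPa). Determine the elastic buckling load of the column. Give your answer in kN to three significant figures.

P_cr ≈ 66.7 kN

I = πd⁴/64 = π×76.6⁴/64 = 1.690×10^6 mm⁴
I = 1.690×10^6 mm⁴ = 1.690×10^-6 m⁴
Effective length L_e = K·L = 1 × 7.16 = 7.160 m
P_cr = π²EI / L_e² = π² × 205×10⁹ × 1.690×10^-6 / 7.160² = 6.670×10^4 N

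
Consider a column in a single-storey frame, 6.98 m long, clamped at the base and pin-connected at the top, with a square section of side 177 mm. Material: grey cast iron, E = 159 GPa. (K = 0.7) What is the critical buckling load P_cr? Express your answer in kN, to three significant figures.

P_cr ≈ 5380 kN

I = a⁴/12 = 177⁴/12 = 8.179×10^7 mm⁴
I = 8.179×10^7 mm⁴ = 8.179×10^-5 m⁴
Effective length L_e = K·L = 0.7 × 6.98 = 4.886 m
P_cr = π²EI / L_e² = π² × 159×10⁹ × 8.179×10^-5 / 4.886² = 5.377×10^6 N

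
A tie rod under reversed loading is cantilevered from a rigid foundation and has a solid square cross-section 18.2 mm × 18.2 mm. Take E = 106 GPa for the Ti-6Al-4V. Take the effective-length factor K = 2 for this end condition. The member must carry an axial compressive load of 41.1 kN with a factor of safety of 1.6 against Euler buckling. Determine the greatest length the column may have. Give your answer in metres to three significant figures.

I = a⁴/12 = 18.2⁴/12 = 9.143×10^3 mm⁴
I = 9.143×10^-9 m⁴
Required critical load P_cr = n·P = 1.6 × 41.1 = 65.76 kN = 6.576×10^4 N
From P_cr = π²EI/(K·L)²:  L = (1/K)·√(π²EI/P_cr) = (1/2)·√(π²×1.06×10^11×9.143×10^-9/6.576×10^4)
L = 0.191 m

L_max ≈ 0.191 m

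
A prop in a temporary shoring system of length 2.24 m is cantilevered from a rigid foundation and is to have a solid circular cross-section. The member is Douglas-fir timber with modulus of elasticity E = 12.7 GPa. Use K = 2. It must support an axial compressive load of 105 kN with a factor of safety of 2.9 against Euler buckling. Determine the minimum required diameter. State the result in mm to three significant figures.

d ≈ 178 mm

Required P_cr = n·P = 2.9 × 105 = 304.5 kN
L_e = K·L = 2 × 2.24 = 4.480 m
Required I = P_cr·L_e²/(π²E) = 3.045×10^5 × 4.480² / (π² × 1.27×10^10) = 4.876×10^-5 m⁴
I_req = 4.876×10^7 mm⁴
Solid circle: I = πd⁴/64  ⇒  d = (64I/π)^(1/4) = (64×4.876×10^7/π)^(1/4) = 178 mm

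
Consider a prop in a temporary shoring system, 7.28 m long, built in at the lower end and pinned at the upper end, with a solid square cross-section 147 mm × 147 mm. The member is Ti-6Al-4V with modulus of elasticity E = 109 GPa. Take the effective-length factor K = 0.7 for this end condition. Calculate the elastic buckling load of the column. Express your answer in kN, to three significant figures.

P_cr ≈ 1610 kN

I = a⁴/12 = 147⁴/12 = 3.891×10^7 mm⁴
I = 3.891×10^7 mm⁴ = 3.891×10^-5 m⁴
Effective length L_e = K·L = 0.7 × 7.28 = 5.096 m
P_cr = π²EI / L_e² = π² × 109×10⁹ × 3.891×10^-5 / 5.096² = 1.612×10^6 N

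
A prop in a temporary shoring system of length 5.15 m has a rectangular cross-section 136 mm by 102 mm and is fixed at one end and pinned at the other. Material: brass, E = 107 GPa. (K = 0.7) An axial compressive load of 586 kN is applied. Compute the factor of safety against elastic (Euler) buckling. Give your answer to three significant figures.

n ≈ 1.67

Buckling occurs about the weak axis: I_min = h·b³/12 with b = 102 mm (the shorter side).
I_min = 136×102³/12 = 1.203×10^7 mm⁴
I = 1.203×10^7 mm⁴ = 1.203×10^-5 m⁴
Effective length L_e = K·L = 0.7 × 5.15 = 3.605 m
P_cr = π²EI / L_e² = π² × 107×10⁹ × 1.203×10^-5 / 3.605² = 9.773×10^5 N
Factor of safety n = P_cr / P = 977.31 / 586 = 1.67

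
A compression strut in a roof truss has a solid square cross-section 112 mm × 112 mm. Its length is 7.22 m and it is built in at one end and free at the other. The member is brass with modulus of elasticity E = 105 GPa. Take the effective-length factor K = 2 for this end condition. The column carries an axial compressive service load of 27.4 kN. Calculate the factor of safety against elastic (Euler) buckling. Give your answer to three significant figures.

n ≈ 2.38

I = a⁴/12 = 112⁴/12 = 1.311×10^7 mm⁴
I = 1.311×10^7 mm⁴ = 1.311×10^-5 m⁴
Effective length L_e = K·L = 2 × 7.22 = 14.44 m
P_cr = π²EI / L_e² = π² × 105×10⁹ × 1.311×10^-5 / 14.44² = 6.517×10^4 N
Factor of safety n = P_cr / P = 65.170 / 27.4 = 2.38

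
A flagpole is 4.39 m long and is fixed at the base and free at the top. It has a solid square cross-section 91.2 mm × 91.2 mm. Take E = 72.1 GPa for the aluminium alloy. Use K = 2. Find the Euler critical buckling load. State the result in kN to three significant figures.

P_cr ≈ 53.2 kN

I = a⁴/12 = 91.2⁴/12 = 5.765×10^6 mm⁴
I = 5.765×10^6 mm⁴ = 5.765×10^-6 m⁴
Effective length L_e = K·L = 2 × 4.39 = 8.780 m
P_cr = π²EI / L_e² = π² × 72.1×10⁹ × 5.765×10^-6 / 8.780² = 5.322×10^4 N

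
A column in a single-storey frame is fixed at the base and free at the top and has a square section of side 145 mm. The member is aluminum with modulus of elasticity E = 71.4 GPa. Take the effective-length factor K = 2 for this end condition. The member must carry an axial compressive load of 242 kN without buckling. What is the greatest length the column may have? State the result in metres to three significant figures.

I = a⁴/12 = 145⁴/12 = 3.684×10^7 mm⁴
I = 3.684×10^-5 m⁴
At the buckling limit P_cr = P = 2.420×10^5 N
From P_cr = π²EI/(K·L)²:  L = (1/K)·√(π²EI/P_cr) = (1/2)·√(π²×7.14×10^10×3.684×10^-5/2.420×10^5)
L = 5.18 m

L_max ≈ 5.18 m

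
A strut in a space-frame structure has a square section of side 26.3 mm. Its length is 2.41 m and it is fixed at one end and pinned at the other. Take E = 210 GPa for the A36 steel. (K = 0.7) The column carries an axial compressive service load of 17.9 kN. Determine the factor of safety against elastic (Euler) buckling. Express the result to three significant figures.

n ≈ 1.62

I = a⁴/12 = 26.3⁴/12 = 3.987×10^4 mm⁴
I = 3.987×10^4 mm⁴ = 3.987×10^-8 m⁴
Effective length L_e = K·L = 0.7 × 2.41 = 1.687 m
P_cr = π²EI / L_e² = π² × 210×10⁹ × 3.987×10^-8 / 1.687² = 2.904×10^4 N
Factor of safety n = P_cr / P = 29.036 / 17.9 = 1.62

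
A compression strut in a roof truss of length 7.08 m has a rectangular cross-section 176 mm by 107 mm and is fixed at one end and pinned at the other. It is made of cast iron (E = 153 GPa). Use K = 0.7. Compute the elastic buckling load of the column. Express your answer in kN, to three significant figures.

P_cr ≈ 1100 kN

Buckling occurs about the weak axis: I_min = h·b³/12 with b = 107 mm (the shorter side).
I_min = 176×107³/12 = 1.797×10^7 mm⁴
I = 1.797×10^7 mm⁴ = 1.797×10^-5 m⁴
Effective length L_e = K·L = 0.7 × 7.08 = 4.956 m
P_cr = π²EI / L_e² = π² × 153×10⁹ × 1.797×10^-5 / 4.956² = 1.105×10^6 N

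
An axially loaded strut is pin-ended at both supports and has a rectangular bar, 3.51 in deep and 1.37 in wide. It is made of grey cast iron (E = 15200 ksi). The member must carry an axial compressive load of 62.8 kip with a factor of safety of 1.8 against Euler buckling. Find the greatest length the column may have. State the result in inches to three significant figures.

L_max ≈ 31.6 in

Buckling occurs about the weak axis: I_min = h·b³/12 with b = 1.37 in (the shorter side).
I_min = 3.51×1.37³/12 = 0.7521 in⁴
Required critical load P_cr = n·P = 1.8 × 62.8 = 113.0 kip = 1.130×10^5 lb
From P_cr = π²EI/(K·L)²:  L = (1/K)·√(π²EI/P_cr) = (1/1)·√(π²×1.52×10^7×0.7521/1.130×10^5)
L = 31.6 in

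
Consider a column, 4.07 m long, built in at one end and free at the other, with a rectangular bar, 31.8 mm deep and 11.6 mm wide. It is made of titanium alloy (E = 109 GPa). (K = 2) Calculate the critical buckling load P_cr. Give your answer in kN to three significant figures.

P_cr ≈ 0.0672 kN

Buckling occurs about the weak axis: I_min = h·b³/12 with b = 11.6 mm (the shorter side).
I_min = 31.8×11.6³/12 = 4.136×10^3 mm⁴
I = 4.136×10^3 mm⁴ = 4.136×10^-9 m⁴
Effective length L_e = K·L = 2 × 4.07 = 8.140 m
P_cr = π²EI / L_e² = π² × 109×10⁹ × 4.136×10^-9 / 8.140² = 67.16 N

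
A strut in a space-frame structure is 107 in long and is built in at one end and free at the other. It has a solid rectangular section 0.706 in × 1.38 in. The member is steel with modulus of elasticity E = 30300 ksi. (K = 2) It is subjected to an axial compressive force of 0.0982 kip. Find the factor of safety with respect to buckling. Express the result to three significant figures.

Buckling occurs about the weak axis: I_min = h·b³/12 with b = 0.706 in (the shorter side).
I_min = 1.38×0.706³/12 = 4.047×10^-2 in⁴
Effective length L_e = K·L = 2 × 107 = 214.0 in
P_cr = π²EI / L_e² = π² × 30300×10³ × 4.047×10^-2 / 214.0² = 264.3 lb
Factor of safety n = P_cr / P = 0.26426 / 0.0982 = 2.69

n ≈ 2.69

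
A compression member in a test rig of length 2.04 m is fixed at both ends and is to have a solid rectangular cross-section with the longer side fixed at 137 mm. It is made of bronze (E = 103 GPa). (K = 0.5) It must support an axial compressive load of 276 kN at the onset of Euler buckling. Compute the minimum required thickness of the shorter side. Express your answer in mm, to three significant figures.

b ≈ 29.1 mm

L_e = K·L = 0.5 × 2.04 = 1.020 m
Required I = P_cr·L_e²/(π²E) = 2.760×10^5 × 1.020² / (π² × 1.03×10^11) = 2.825×10^-7 m⁴
I_req = 2.825×10^5 mm⁴
Rectangle, weak axis: I_min = h·b³/12 with h = 137 mm fixed  ⇒  b = (12I/h)^(1/3) = 29.1 mm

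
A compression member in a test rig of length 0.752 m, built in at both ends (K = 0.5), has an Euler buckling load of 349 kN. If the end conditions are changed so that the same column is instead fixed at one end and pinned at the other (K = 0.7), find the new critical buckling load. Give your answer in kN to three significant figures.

P_cr ∝ 1/K², so P_cr,new = P_cr,old × (K_old/K_new)² = 349 × (0.5/0.7)²
= 349 × 0.5102 = 178 kN

P_cr ≈ 178 kN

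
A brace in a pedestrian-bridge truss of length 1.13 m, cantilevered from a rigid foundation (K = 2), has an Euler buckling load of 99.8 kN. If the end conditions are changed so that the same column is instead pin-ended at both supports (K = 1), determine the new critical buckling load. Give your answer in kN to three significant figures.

P_cr ≈ 399 kN

P_cr ∝ 1/K², so P_cr,new = P_cr,old × (K_old/K_new)² = 99.8 × (2/1)²
= 99.8 × 4.000 = 399 kN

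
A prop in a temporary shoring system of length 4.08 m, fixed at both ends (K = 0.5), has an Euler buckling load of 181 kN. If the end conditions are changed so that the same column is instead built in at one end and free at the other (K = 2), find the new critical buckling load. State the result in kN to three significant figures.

P_cr ∝ 1/K², so P_cr,new = P_cr,old × (K_old/K_new)² = 181 × (0.5/2)²
= 181 × 0.06250 = 11.3 kN

P_cr ≈ 11.3 kN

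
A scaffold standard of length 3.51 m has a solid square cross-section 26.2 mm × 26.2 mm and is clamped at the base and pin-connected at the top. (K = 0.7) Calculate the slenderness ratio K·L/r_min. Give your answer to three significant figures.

I = a⁴/12 = 26.2⁴/12 = 3.927×10^4 mm⁴
A = 686.4 mm²;  r_min = √(I/A) = √(3.927×10^4/686.4) = 7.563 mm
L_e = K·L = 0.7 × 3.51 m = 2.457 m = 2457.0 mm
λ = L_e / r_min = 2457.0 / 7.563 = 325

λ ≈ 325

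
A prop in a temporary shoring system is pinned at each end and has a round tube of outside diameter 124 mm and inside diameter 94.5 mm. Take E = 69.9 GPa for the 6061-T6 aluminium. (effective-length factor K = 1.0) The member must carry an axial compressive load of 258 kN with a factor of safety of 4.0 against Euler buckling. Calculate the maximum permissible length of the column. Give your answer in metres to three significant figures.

L_max ≈ 2.27 m

d_o = 124 mm, d_i = 94.5 mm
I = π(d_o⁴ − d_i⁴)/64 = π(124⁴ − 94.50⁴)/64 = 7.691×10^6 mm⁴
I = 7.691×10^-6 m⁴
Required critical load P_cr = n·P = 4.0 × 258 = 1032 kN = 1.032×10^6 N
From P_cr = π²EI/(K·L)²:  L = (1/K)·√(π²EI/P_cr) = (1/1)·√(π²×6.99×10^10×7.691×10^-6/1.032×10^6)
L = 2.27 m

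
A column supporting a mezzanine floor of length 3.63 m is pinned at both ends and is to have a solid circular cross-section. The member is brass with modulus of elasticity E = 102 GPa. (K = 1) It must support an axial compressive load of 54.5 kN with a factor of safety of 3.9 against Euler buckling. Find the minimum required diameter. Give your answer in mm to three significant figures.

Required P_cr = n·P = 3.9 × 54.5 = 212.6 kN
L_e = K·L = 1 × 3.63 = 3.630 m
Required I = P_cr·L_e²/(π²E) = 2.126×10^5 × 3.630² / (π² × 1.02×10^11) = 2.782×10^-6 m⁴
I_req = 2.782×10^6 mm⁴
Solid circle: I = πd⁴/64  ⇒  d = (64I/π)^(1/4) = (64×2.782×10^6/π)^(1/4) = 86.8 mm

d ≈ 86.8 mm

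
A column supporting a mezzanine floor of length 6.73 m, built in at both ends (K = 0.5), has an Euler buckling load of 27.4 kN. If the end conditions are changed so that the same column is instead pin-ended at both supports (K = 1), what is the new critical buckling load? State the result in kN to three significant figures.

P_cr ≈ 6.85 kN

P_cr ∝ 1/K², so P_cr,new = P_cr,old × (K_old/K_new)² = 27.4 × (0.5/1)²
= 27.4 × 0.2500 = 6.85 kN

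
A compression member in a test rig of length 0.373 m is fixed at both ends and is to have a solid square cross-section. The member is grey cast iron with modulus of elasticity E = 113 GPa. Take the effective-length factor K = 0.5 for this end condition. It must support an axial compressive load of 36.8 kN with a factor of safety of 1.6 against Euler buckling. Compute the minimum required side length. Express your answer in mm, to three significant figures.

a ≈ 12.2 mm

Required P_cr = n·P = 1.6 × 36.8 = 58.88 kN
L_e = K·L = 0.5 × 0.373 = 0.1865 m
Required I = P_cr·L_e²/(π²E) = 5.888×10^4 × 0.1865² / (π² × 1.13×10^11) = 1.836×10^-9 m⁴
I_req = 1.836×10^3 mm⁴
Solid square: I = a⁴/12  ⇒  a = (12I)^(1/4) = (12×1.836×10^3)^(1/4) = 12.2 mm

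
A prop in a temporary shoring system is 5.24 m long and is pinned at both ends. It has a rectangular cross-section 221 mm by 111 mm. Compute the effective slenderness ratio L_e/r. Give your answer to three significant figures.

λ ≈ 164

Buckling occurs about the weak axis: I_min = h·b³/12 with b = 111 mm (the shorter side).
I_min = 221×111³/12 = 2.519×10^7 mm⁴
A = 2.453×10^4 mm²;  r_min = √(I/A) = √(2.519×10^7/2.453×10^4) = 32.04 mm
L_e = K·L = 1 × 5.24 m = 5.240 m = 5240.0 mm
λ = L_e / r_min = 5240.0 / 32.04 = 164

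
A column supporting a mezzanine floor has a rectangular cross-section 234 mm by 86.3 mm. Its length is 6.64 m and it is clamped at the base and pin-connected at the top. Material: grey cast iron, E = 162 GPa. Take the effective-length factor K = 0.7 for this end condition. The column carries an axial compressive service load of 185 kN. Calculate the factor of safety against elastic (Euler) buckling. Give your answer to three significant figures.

Buckling occurs about the weak axis: I_min = h·b³/12 with b = 86.3 mm (the shorter side).
I_min = 234×86.3³/12 = 1.253×10^7 mm⁴
I = 1.253×10^7 mm⁴ = 1.253×10^-5 m⁴
Effective length L_e = K·L = 0.7 × 6.64 = 4.648 m
P_cr = π²EI / L_e² = π² × 162×10⁹ × 1.253×10^-5 / 4.648² = 9.276×10^5 N
Factor of safety n = P_cr / P = 927.58 / 185 = 5.01

n ≈ 5.01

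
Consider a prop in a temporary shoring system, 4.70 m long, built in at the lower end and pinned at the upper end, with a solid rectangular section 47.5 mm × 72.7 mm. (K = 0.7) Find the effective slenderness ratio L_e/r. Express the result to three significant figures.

λ ≈ 240

For a rectangle r_min = b/√12 = 47.5/√12 = 13.71 mm
L_e = K·L = 0.7 × 4.70 m = 3.290 m = 3290.0 mm
λ = L_e / r_min = 3290.0 / 13.71 = 240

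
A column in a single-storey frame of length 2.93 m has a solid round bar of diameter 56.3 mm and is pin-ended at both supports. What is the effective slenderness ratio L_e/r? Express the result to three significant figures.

For a solid circle r = d/4 = 56.3/4 = 14.08 mm
L_e = K·L = 1 × 2.93 m = 2.930 m = 2930.0 mm
λ = L_e / r_min = 2930.0 / 14.08 = 208

λ ≈ 208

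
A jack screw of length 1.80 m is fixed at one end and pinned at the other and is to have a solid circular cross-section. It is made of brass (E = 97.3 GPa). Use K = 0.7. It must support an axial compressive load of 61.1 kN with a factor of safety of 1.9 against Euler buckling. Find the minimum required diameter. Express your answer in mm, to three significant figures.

Required P_cr = n·P = 1.9 × 61.1 = 116.1 kN
L_e = K·L = 0.7 × 1.80 = 1.260 m
Required I = P_cr·L_e²/(π²E) = 1.161×10^5 × 1.260² / (π² × 9.73×10^10) = 1.919×10^-7 m⁴
I_req = 1.919×10^5 mm⁴
Solid circle: I = πd⁴/64  ⇒  d = (64I/π)^(1/4) = (64×1.919×10^5/π)^(1/4) = 44.5 mm

d ≈ 44.5 mm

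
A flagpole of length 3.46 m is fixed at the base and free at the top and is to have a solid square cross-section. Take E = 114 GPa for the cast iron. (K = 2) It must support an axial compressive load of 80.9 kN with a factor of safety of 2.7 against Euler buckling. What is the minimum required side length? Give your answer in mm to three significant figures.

a ≈ 103 mm

Required P_cr = n·P = 2.7 × 80.9 = 218.4 kN
L_e = K·L = 2 × 3.46 = 6.920 m
Required I = P_cr·L_e²/(π²E) = 2.184×10^5 × 6.920² / (π² × 1.14×10^11) = 9.297×10^-6 m⁴
I_req = 9.297×10^6 mm⁴
Solid square: I = a⁴/12  ⇒  a = (12I)^(1/4) = (12×9.297×10^6)^(1/4) = 103 mm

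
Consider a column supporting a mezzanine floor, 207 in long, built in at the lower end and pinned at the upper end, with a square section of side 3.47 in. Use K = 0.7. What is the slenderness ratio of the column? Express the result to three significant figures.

For a square r = a/√12 = 3.47/√12 = 1.002 in
L_e = K·L = 0.7 × 207 = 144.9 in
λ = L_e / r_min = 144.90 / 1.002 = 145

λ ≈ 145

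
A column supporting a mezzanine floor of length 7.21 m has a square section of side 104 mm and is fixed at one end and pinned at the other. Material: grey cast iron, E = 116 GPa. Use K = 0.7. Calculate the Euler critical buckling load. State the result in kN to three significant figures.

P_cr ≈ 438 kN

I = a⁴/12 = 104⁴/12 = 9.749×10^6 mm⁴
I = 9.749×10^6 mm⁴ = 9.749×10^-6 m⁴
Effective length L_e = K·L = 0.7 × 7.21 = 5.047 m
P_cr = π²EI / L_e² = π² × 116×10⁹ × 9.749×10^-6 / 5.047² = 4.382×10^5 N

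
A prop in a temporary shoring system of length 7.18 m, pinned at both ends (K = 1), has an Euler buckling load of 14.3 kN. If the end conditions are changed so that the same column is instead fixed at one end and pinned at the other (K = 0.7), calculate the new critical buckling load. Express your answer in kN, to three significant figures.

P_cr ∝ 1/K², so P_cr,new = P_cr,old × (K_old/K_new)² = 14.3 × (1/0.7)²
= 14.3 × 2.041 = 29.2 kN

P_cr ≈ 29.2 kN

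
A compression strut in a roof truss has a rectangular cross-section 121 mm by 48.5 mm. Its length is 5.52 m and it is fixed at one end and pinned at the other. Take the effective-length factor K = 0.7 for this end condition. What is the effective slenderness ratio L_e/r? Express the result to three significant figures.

λ ≈ 276

For a rectangle r_min = b/√12 = 48.5/√12 = 14.00 mm
L_e = K·L = 0.7 × 5.52 m = 3.864 m = 3864.0 mm
λ = L_e / r_min = 3864.0 / 14.00 = 276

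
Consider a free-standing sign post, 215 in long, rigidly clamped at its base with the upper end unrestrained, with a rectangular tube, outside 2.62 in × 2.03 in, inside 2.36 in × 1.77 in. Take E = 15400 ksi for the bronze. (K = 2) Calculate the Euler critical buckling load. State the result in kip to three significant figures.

Weak-axis I_min = (h_o·b_o³ − h_i·b_i³)/12 with b_o = 2.03, b_i = 1.770 in (shorter outer/inner sides).
I_min = (2.62×2.03³ − 2.360×1.770³)/12 = 0.7359 in⁴
Effective length L_e = K·L = 2 × 215 = 430.0 in
P_cr = π²EI / L_e² = π² × 15400×10³ × 0.7359 / 430.0² = 604.9 lb

P_cr ≈ 0.605 kip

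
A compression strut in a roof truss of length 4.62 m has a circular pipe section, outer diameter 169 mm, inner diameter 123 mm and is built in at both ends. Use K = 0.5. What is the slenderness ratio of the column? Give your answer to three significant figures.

d_o = 169 mm, d_i = 123 mm
I = π(d_o⁴ − d_i⁴)/64 = π(169⁴ − 123.0⁴)/64 = 2.881×10^7 mm⁴
A = 1.055×10^4 mm²;  r_min = √(I/A) = √(2.881×10^7/1.055×10^4) = 52.26 mm
L_e = K·L = 0.5 × 4.62 m = 2.310 m = 2310.0 mm
λ = L_e / r_min = 2310.0 / 52.26 = 44.2

λ ≈ 44.2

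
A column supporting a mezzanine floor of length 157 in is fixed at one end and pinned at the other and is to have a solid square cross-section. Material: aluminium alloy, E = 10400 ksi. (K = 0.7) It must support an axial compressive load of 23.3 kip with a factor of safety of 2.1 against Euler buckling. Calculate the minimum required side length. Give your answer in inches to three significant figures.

a ≈ 2.88 in

Required P_cr = n·P = 2.1 × 23.3 = 48.93 kip
L_e = K·L = 0.7 × 157 = 109.9 in
Required I = P_cr·L_e²/(π²E) = 4.893×10^4 × 109.9² / (π² × 1.04×10^7) = 5.758 in⁴
Solid square: I = a⁴/12  ⇒  a = (12I)^(1/4) = (12×5.758)^(1/4) = 2.88 in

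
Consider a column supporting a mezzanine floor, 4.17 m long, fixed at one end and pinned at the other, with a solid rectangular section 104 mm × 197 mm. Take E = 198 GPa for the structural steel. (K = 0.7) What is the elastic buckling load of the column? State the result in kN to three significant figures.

P_cr ≈ 4240 kN

Buckling occurs about the weak axis: I_min = h·b³/12 with b = 104 mm (the shorter side).
I_min = 197×104³/12 = 1.847×10^7 mm⁴
I = 1.847×10^7 mm⁴ = 1.847×10^-5 m⁴
Effective length L_e = K·L = 0.7 × 4.17 = 2.919 m
P_cr = π²EI / L_e² = π² × 198×10⁹ × 1.847×10^-5 / 2.919² = 4.235×10^6 N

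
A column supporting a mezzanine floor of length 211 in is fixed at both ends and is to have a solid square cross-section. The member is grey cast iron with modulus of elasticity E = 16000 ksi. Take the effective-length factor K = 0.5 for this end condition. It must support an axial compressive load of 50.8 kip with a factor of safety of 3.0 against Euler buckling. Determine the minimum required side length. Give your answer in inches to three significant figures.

a ≈ 3.37 in

Required P_cr = n·P = 3.0 × 50.8 = 152.4 kip
L_e = K·L = 0.5 × 211 = 105.5 in
Required I = P_cr·L_e²/(π²E) = 1.524×10^5 × 105.5² / (π² × 1.60×10^7) = 10.74 in⁴
Solid square: I = a⁴/12  ⇒  a = (12I)^(1/4) = (12×10.74)^(1/4) = 3.37 in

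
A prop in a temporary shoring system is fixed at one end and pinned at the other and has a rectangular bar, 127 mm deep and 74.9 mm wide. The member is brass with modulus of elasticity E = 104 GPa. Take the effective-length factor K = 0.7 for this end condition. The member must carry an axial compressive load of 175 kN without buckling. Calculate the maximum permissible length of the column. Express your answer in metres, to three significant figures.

L_max ≈ 7.30 m

Buckling occurs about the weak axis: I_min = h·b³/12 with b = 74.9 mm (the shorter side).
I_min = 127×74.9³/12 = 4.447×10^6 mm⁴
I = 4.447×10^-6 m⁴
At the buckling limit P_cr = P = 1.750×10^5 N
From P_cr = π²EI/(K·L)²:  L = (1/K)·√(π²EI/P_cr) = (1/0.7)·√(π²×1.04×10^11×4.447×10^-6/1.750×10^5)
L = 7.30 m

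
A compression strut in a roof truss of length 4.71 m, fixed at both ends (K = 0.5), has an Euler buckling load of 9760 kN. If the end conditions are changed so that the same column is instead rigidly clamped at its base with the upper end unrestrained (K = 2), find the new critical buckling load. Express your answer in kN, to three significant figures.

P_cr ≈ 610 kN

P_cr ∝ 1/K², so P_cr,new = P_cr,old × (K_old/K_new)² = 9760 × (0.5/2)²
= 9760 × 0.06250 = 610 kN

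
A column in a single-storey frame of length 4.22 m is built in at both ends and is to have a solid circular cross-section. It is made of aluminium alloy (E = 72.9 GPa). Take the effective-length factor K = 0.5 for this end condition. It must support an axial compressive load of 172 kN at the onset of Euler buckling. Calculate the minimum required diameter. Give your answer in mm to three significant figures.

L_e = K·L = 0.5 × 4.22 = 2.110 m
Required I = P_cr·L_e²/(π²E) = 1.720×10^5 × 2.110² / (π² × 7.29×10^10) = 1.064×10^-6 m⁴
I_req = 1.064×10^6 mm⁴
Solid circle: I = πd⁴/64  ⇒  d = (64I/π)^(1/4) = (64×1.064×10^6/π)^(1/4) = 68.2 mm

d ≈ 68.2 mm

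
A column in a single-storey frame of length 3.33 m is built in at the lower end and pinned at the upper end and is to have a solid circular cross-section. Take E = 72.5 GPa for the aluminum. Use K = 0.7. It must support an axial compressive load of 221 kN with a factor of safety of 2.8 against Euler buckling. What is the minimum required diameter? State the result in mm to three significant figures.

d ≈ 98.9 mm

Required P_cr = n·P = 2.8 × 221 = 618.8 kN
L_e = K·L = 0.7 × 3.33 = 2.331 m
Required I = P_cr·L_e²/(π²E) = 6.188×10^5 × 2.331² / (π² × 7.25×10^10) = 4.699×10^-6 m⁴
I_req = 4.699×10^6 mm⁴
Solid circle: I = πd⁴/64  ⇒  d = (64I/π)^(1/4) = (64×4.699×10^6/π)^(1/4) = 98.9 mm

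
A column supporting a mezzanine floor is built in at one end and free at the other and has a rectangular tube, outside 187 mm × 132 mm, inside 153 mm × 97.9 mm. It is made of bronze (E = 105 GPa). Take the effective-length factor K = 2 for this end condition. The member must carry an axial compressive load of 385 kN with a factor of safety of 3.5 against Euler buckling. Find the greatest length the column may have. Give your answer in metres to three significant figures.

Weak-axis I_min = (h_o·b_o³ − h_i·b_i³)/12 with b_o = 132, b_i = 97.90 mm (shorter outer/inner sides).
I_min = (187×132³ − 153.0×97.90³)/12 = 2.388×10^7 mm⁴
I = 2.388×10^-5 m⁴
Required critical load P_cr = n·P = 3.5 × 385 = 1348 kN = 1.347×10^6 N
From P_cr = π²EI/(K·L)²:  L = (1/K)·√(π²EI/P_cr) = (1/2)·√(π²×1.05×10^11×2.388×10^-5/1.347×10^6)
L = 2.14 m

L_max ≈ 2.14 m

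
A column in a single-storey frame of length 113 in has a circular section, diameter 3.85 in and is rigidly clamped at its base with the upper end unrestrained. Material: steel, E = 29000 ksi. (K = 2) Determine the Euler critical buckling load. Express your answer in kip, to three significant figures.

I = πd⁴/64 = π×3.85⁴/64 = 10.78 in⁴
Effective length L_e = K·L = 2 × 113 = 226.0 in
P_cr = π²EI / L_e² = π² × 29000×10³ × 10.78 / 226.0² = 6.044×10^4 lb

P_cr ≈ 60.4 kip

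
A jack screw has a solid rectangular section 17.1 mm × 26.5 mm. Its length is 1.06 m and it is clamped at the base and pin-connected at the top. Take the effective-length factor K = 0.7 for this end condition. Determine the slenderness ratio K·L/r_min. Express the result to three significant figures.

For a rectangle r_min = b/√12 = 17.1/√12 = 4.936 mm
L_e = K·L = 0.7 × 1.06 m = 0.7420 m = 742.00 mm
λ = L_e / r_min = 742.00 / 4.936 = 150

λ ≈ 150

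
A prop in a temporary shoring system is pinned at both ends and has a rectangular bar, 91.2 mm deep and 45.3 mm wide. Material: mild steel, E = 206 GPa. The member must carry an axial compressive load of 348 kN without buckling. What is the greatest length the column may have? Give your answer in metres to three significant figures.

L_max ≈ 2.03 m

Buckling occurs about the weak axis: I_min = h·b³/12 with b = 45.3 mm (the shorter side).
I_min = 91.2×45.3³/12 = 7.065×10^5 mm⁴
I = 7.065×10^-7 m⁴
At the buckling limit P_cr = P = 3.480×10^5 N
From P_cr = π²EI/(K·L)²:  L = (1/K)·√(π²EI/P_cr) = (1/1)·√(π²×2.06×10^11×7.065×10^-7/3.480×10^5)
L = 2.03 m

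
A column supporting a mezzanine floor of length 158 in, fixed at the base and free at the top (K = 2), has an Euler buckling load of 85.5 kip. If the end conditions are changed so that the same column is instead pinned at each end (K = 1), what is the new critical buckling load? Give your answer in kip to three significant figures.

P_cr ≈ 342 kip

P_cr ∝ 1/K², so P_cr,new = P_cr,old × (K_old/K_new)² = 85.5 × (2/1)²
= 85.5 × 4.000 = 342 kip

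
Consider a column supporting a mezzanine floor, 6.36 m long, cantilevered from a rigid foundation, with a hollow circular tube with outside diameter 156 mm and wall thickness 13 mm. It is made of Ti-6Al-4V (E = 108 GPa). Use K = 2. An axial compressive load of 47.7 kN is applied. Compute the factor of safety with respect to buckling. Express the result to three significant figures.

Inner diameter d_i = 156 − 2×13 = 130.0 mm
I = π(d_o⁴ − d_i⁴)/64 = π(156⁴ − 130.0⁴)/64 = 1.505×10^7 mm⁴
I = 1.505×10^7 mm⁴ = 1.505×10^-5 m⁴
Effective length L_e = K·L = 2 × 6.36 = 12.72 m
P_cr = π²EI / L_e² = π² × 108×10⁹ × 1.505×10^-5 / 12.72² = 9.916×10^4 N
Factor of safety n = P_cr / P = 99.160 / 47.7 = 2.08

n ≈ 2.08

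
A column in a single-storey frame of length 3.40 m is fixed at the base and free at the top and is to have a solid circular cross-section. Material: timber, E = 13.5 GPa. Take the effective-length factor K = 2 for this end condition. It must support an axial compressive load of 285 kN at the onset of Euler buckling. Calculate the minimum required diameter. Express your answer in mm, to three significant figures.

d ≈ 212 mm

L_e = K·L = 2 × 3.40 = 6.800 m
Required I = P_cr·L_e²/(π²E) = 2.850×10^5 × 6.800² / (π² × 1.35×10^10) = 9.891×10^-5 m⁴
I_req = 9.891×10^7 mm⁴
Solid circle: I = πd⁴/64  ⇒  d = (64I/π)^(1/4) = (64×9.891×10^7/π)^(1/4) = 212 mm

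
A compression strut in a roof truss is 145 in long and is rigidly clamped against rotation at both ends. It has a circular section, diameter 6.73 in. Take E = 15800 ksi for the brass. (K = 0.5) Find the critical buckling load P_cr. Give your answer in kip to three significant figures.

P_cr ≈ 2990 kip

I = πd⁴/64 = π×6.73⁴/64 = 100.7 in⁴
Effective length L_e = K·L = 0.5 × 145 = 72.50 in
P_cr = π²EI / L_e² = π² × 15800×10³ × 100.7 / 72.50² = 2.988×10^6 lb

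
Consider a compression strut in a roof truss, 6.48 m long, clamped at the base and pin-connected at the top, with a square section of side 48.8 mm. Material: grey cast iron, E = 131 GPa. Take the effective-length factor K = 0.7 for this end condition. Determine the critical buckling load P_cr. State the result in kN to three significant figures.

P_cr ≈ 29.7 kN

I = a⁴/12 = 48.8⁴/12 = 4.726×10^5 mm⁴
I = 4.726×10^5 mm⁴ = 4.726×10^-7 m⁴
Effective length L_e = K·L = 0.7 × 6.48 = 4.536 m
P_cr = π²EI / L_e² = π² × 131×10⁹ × 4.726×10^-7 / 4.536² = 2.970×10^4 N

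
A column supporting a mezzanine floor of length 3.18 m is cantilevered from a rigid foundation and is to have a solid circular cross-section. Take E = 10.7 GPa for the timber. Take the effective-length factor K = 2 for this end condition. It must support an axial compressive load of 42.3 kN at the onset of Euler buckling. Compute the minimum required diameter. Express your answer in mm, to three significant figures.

d ≈ 135 mm

L_e = K·L = 2 × 3.18 = 6.360 m
Required I = P_cr·L_e²/(π²E) = 4.230×10^4 × 6.360² / (π² × 1.07×10^10) = 1.620×10^-5 m⁴
I_req = 1.620×10^7 mm⁴
Solid circle: I = πd⁴/64  ⇒  d = (64I/π)^(1/4) = (64×1.620×10^7/π)^(1/4) = 135 mm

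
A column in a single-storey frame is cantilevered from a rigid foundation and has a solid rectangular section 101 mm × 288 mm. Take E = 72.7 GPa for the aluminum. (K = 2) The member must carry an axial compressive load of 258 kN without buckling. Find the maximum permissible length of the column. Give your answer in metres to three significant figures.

Buckling occurs about the weak axis: I_min = h·b³/12 with b = 101 mm (the shorter side).
I_min = 288×101³/12 = 2.473×10^7 mm⁴
I = 2.473×10^-5 m⁴
At the buckling limit P_cr = P = 2.580×10^5 N
From P_cr = π²EI/(K·L)²:  L = (1/K)·√(π²EI/P_cr) = (1/2)·√(π²×7.27×10^10×2.473×10^-5/2.580×10^5)
L = 4.15 m

L_max ≈ 4.15 m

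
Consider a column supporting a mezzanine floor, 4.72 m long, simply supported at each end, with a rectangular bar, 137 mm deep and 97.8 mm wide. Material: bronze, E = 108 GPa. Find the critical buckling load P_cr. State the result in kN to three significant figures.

P_cr ≈ 511 kN

Buckling occurs about the weak axis: I_min = h·b³/12 with b = 97.8 mm (the shorter side).
I_min = 137×97.8³/12 = 1.068×10^7 mm⁴
I = 1.068×10^7 mm⁴ = 1.068×10^-5 m⁴
Effective length L_e = K·L = 1 × 4.72 = 4.720 m
P_cr = π²EI / L_e² = π² × 108×10⁹ × 1.068×10^-5 / 4.720² = 5.110×10^5 N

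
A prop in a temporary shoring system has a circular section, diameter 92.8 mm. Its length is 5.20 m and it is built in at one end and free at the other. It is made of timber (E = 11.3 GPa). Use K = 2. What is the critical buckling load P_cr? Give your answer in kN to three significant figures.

I = πd⁴/64 = π×92.8⁴/64 = 3.641×10^6 mm⁴
I = 3.641×10^6 mm⁴ = 3.641×10^-6 m⁴
Effective length L_e = K·L = 2 × 5.20 = 10.40 m
P_cr = π²EI / L_e² = π² × 11.3×10⁹ × 3.641×10^-6 / 10.40² = 3.754×10^3 N

P_cr ≈ 3.75 kN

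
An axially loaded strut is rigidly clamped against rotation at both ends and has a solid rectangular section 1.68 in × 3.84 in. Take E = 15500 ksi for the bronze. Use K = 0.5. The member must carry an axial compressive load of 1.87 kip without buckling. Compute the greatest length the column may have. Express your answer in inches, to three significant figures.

L_max ≈ 705 in

Buckling occurs about the weak axis: I_min = h·b³/12 with b = 1.68 in (the shorter side).
I_min = 3.84×1.68³/12 = 1.517 in⁴
At the buckling limit P_cr = P = 1.870×10^3 lb
From P_cr = π²EI/(K·L)²:  L = (1/K)·√(π²EI/P_cr) = (1/0.5)·√(π²×1.55×10^7×1.517/1.870×10^3)
L = 705 in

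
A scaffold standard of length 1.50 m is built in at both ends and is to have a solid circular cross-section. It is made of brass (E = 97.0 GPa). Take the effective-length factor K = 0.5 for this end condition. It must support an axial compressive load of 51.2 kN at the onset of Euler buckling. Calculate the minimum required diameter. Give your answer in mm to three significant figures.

L_e = K·L = 0.5 × 1.50 = 0.7500 m
Required I = P_cr·L_e²/(π²E) = 5.120×10^4 × 0.7500² / (π² × 9.70×10^10) = 3.008×10^-8 m⁴
I_req = 3.008×10^4 mm⁴
Solid circle: I = πd⁴/64  ⇒  d = (64I/π)^(1/4) = (64×3.008×10^4/π)^(1/4) = 28.0 mm

d ≈ 28.0 mm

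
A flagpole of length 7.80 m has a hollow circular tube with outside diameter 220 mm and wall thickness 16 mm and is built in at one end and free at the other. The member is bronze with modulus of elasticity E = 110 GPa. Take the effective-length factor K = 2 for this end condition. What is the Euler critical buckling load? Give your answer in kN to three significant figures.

P_cr ≈ 239 kN

Inner diameter d_i = 220 − 2×16 = 188.0 mm
I = π(d_o⁴ − d_i⁴)/64 = π(220⁴ − 188.0⁴)/64 = 5.367×10^7 mm⁴
I = 5.367×10^7 mm⁴ = 5.367×10^-5 m⁴
Effective length L_e = K·L = 2 × 7.80 = 15.60 m
P_cr = π²EI / L_e² = π² × 110×10⁹ × 5.367×10^-5 / 15.60² = 2.394×10^5 N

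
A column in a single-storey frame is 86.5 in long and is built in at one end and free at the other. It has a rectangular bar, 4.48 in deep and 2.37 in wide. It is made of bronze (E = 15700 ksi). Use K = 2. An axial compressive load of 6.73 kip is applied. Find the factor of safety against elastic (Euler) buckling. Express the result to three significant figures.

n ≈ 3.82

Buckling occurs about the weak axis: I_min = h·b³/12 with b = 2.37 in (the shorter side).
I_min = 4.48×2.37³/12 = 4.970 in⁴
Effective length L_e = K·L = 2 × 86.5 = 173.0 in
P_cr = π²EI / L_e² = π² × 15700×10³ × 4.970 / 173.0² = 2.573×10^4 lb
Factor of safety n = P_cr / P = 25.731 / 6.73 = 3.82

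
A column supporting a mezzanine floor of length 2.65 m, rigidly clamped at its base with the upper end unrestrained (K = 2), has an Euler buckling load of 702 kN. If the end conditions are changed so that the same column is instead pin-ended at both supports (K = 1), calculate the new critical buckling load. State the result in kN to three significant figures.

P_cr ≈ 2810 kN

P_cr ∝ 1/K², so P_cr,new = P_cr,old × (K_old/K_new)² = 702 × (2/1)²
= 702 × 4.000 = 2810 kN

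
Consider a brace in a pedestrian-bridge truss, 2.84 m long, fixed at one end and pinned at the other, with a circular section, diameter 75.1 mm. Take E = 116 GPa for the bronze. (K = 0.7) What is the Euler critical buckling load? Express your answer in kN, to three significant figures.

I = πd⁴/64 = π×75.1⁴/64 = 1.561×10^6 mm⁴
I = 1.561×10^6 mm⁴ = 1.561×10^-6 m⁴
Effective length L_e = K·L = 0.7 × 2.84 = 1.988 m
P_cr = π²EI / L_e² = π² × 116×10⁹ × 1.561×10^-6 / 1.988² = 4.523×10^5 N

P_cr ≈ 452 kN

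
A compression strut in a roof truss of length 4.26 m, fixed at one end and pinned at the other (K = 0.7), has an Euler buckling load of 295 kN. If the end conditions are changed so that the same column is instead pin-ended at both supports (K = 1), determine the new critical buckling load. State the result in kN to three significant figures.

P_cr ∝ 1/K², so P_cr,new = P_cr,old × (K_old/K_new)² = 295 × (0.7/1)²
= 295 × 0.4900 = 145 kN

P_cr ≈ 145 kN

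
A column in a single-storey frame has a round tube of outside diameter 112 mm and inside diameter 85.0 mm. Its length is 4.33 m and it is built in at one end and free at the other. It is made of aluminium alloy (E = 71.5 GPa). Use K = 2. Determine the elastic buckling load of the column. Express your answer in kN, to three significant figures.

P_cr ≈ 48.6 kN

d_o = 112 mm, d_i = 85.0 mm
I = π(d_o⁴ − d_i⁴)/64 = π(112⁴ − 85.00⁴)/64 = 5.162×10^6 mm⁴
I = 5.162×10^6 mm⁴ = 5.162×10^-6 m⁴
Effective length L_e = K·L = 2 × 4.33 = 8.660 m
P_cr = π²EI / L_e² = π² × 71.5×10⁹ × 5.162×10^-6 / 8.660² = 4.857×10^4 N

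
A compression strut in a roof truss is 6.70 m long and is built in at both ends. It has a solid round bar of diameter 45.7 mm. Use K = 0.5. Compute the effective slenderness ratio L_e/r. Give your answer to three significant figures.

For a solid circle r = d/4 = 45.7/4 = 11.42 mm
L_e = K·L = 0.5 × 6.70 m = 3.350 m = 3350.0 mm
λ = L_e / r_min = 3350.0 / 11.42 = 293

λ ≈ 293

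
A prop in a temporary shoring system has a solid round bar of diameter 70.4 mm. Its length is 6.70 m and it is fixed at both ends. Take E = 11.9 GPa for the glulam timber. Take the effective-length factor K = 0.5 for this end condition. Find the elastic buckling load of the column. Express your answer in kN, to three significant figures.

P_cr ≈ 12.6 kN

I = πd⁴/64 = π×70.4⁴/64 = 1.206×10^6 mm⁴
I = 1.206×10^6 mm⁴ = 1.206×10^-6 m⁴
Effective length L_e = K·L = 0.5 × 6.70 = 3.350 m
P_cr = π²EI / L_e² = π² × 11.9×10⁹ × 1.206×10^-6 / 3.350² = 1.262×10^4 N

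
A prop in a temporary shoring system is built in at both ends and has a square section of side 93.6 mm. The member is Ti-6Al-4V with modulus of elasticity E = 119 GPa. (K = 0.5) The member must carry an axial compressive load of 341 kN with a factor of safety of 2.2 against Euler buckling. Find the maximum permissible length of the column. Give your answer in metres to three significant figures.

L_max ≈ 6.33 m

I = a⁴/12 = 93.6⁴/12 = 6.396×10^6 mm⁴
I = 6.396×10^-6 m⁴
Required critical load P_cr = n·P = 2.2 × 341 = 750.2 kN = 7.502×10^5 N
From P_cr = π²EI/(K·L)²:  L = (1/K)·√(π²EI/P_cr) = (1/0.5)·√(π²×1.19×10^11×6.396×10^-6/7.502×10^5)
L = 6.33 m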